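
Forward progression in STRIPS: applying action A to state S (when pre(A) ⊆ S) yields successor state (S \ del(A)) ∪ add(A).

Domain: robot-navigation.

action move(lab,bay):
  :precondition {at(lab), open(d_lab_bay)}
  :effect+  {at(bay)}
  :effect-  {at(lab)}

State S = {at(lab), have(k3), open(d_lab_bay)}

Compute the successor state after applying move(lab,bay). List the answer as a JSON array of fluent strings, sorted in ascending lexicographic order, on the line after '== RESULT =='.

Compute (S \ del) ∪ add:
  pre ⊆ S: {at(lab), open(d_lab_bay)} ⊆ S  — applicable
  S \ del = {have(k3), open(d_lab_bay)}
  ∪ add   = {at(bay), have(k3), open(d_lab_bay)}

== RESULT ==
["at(bay)", "have(k3)", "open(d_lab_bay)"]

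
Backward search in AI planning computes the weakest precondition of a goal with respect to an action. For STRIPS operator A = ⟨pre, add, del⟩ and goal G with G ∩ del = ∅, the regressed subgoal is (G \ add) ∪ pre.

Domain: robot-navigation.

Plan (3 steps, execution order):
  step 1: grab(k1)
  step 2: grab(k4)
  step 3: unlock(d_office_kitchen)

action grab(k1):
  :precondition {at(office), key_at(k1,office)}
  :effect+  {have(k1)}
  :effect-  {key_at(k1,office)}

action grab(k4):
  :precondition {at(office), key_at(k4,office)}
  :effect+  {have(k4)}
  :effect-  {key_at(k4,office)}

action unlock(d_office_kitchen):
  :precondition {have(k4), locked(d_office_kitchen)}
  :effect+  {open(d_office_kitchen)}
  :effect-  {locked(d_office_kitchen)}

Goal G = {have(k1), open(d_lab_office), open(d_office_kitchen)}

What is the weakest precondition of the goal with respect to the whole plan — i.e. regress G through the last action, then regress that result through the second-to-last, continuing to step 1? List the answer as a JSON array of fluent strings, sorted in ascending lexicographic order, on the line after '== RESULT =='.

Regress step by step:
  through step 3 (unlock(d_office_kitchen)): drop {open(d_office_kitchen)}, keep {have(k1), open(d_lab_office)}, require {have(k4), locked(d_office_kitchen)}
    → {have(k1), have(k4), locked(d_office_kitchen), open(d_lab_office)}
  through step 2 (grab(k4)): drop {have(k4)}, keep {have(k1), locked(d_office_kitchen), open(d_lab_office)}, require {at(office), key_at(k4,office)}
    → {at(office), have(k1), key_at(k4,office), locked(d_office_kitchen), open(d_lab_office)}
  through step 1 (grab(k1)): drop {have(k1)}, keep {at(office), key_at(k4,office), locked(d_office_kitchen), open(d_lab_office)}, require {at(office), key_at(k1,office)}
    → {at(office), key_at(k1,office), key_at(k4,office), locked(d_office_kitchen), open(d_lab_office)}

== RESULT ==
["at(office)", "key_at(k1,office)", "key_at(k4,office)", "locked(d_office_kitchen)", "open(d_lab_office)"]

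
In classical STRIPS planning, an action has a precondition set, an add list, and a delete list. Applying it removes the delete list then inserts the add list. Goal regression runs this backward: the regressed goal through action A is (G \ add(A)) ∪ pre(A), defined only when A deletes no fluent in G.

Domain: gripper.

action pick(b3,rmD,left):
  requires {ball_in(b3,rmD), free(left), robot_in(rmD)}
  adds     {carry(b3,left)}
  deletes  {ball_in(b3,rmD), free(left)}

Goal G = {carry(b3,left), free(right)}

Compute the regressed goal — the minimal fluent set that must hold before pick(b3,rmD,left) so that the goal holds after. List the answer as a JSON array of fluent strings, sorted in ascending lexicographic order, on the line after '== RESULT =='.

Compute (G \ add) ∪ pre:
  G ∩ del = {}  (empty — regression defined)
  G \ add = {carry(b3,left), free(right)} \ {carry(b3,left)} = {free(right)}
  ∪ pre   = {free(right)} ∪ {ball_in(b3,rmD), free(left), robot_in(rmD)}
          = {ball_in(b3,rmD), free(left), free(right), robot_in(rmD)}

== RESULT ==
["ball_in(b3,rmD)", "free(left)", "free(right)", "robot_in(rmD)"]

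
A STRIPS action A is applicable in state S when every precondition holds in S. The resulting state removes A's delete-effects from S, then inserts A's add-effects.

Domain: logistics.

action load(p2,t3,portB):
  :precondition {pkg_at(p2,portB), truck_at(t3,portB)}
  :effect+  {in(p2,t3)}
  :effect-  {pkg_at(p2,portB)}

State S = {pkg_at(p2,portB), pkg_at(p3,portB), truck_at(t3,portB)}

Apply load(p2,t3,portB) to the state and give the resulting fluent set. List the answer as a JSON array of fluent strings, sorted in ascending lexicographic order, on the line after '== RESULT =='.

Progress:
  pre ⊆ S: {pkg_at(p2,portB), truck_at(t3,portB)} ⊆ S  — applicable
  S \ del = {pkg_at(p3,portB), truck_at(t3,portB)}
  ∪ add   = {in(p2,t3), pkg_at(p3,portB), truck_at(t3,portB)}

== RESULT ==
["in(p2,t3)", "pkg_at(p3,portB)", "truck_at(t3,portB)"]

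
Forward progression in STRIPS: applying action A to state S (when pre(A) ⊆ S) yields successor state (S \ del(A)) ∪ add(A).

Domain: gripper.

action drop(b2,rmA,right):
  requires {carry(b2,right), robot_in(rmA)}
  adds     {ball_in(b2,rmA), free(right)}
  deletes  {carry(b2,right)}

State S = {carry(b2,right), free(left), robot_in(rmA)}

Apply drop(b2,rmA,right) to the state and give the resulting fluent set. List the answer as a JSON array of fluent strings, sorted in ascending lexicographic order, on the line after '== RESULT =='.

Compute (S \ del) ∪ add:
  pre ⊆ S: {carry(b2,right), robot_in(rmA)} ⊆ S  — applicable
  S \ del = {free(left), robot_in(rmA)}
  ∪ add   = {ball_in(b2,rmA), free(left), free(right), robot_in(rmA)}

== RESULT ==
["ball_in(b2,rmA)", "free(left)", "free(right)", "robot_in(rmA)"]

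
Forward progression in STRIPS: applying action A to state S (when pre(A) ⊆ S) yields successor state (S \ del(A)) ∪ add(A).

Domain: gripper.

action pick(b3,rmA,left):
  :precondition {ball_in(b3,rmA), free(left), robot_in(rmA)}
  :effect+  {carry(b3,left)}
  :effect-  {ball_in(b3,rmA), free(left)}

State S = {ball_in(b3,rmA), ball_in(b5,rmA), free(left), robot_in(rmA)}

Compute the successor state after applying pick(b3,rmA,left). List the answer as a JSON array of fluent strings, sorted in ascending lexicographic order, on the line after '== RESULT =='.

Progress:
  pre ⊆ S: {ball_in(b3,rmA), free(left), robot_in(rmA)} ⊆ S  — applicable
  S \ del = {ball_in(b5,rmA), robot_in(rmA)}
  ∪ add   = {ball_in(b5,rmA), carry(b3,left), robot_in(rmA)}

== RESULT ==
["ball_in(b5,rmA)", "carry(b3,left)", "robot_in(rmA)"]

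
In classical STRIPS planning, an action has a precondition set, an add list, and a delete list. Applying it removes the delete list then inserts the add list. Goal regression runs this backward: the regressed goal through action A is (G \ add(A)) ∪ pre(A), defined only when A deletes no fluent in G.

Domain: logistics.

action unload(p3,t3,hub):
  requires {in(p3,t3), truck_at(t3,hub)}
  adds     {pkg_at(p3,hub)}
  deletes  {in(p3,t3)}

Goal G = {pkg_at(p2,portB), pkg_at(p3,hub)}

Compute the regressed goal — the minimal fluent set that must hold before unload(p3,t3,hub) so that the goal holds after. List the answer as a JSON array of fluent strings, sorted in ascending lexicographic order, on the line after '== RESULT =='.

Regress:
  G ∩ del = {}  (empty — regression defined)
  G \ add = {pkg_at(p2,portB), pkg_at(p3,hub)} \ {pkg_at(p3,hub)} = {pkg_at(p2,portB)}
  ∪ pre   = {pkg_at(p2,portB)} ∪ {in(p3,t3), truck_at(t3,hub)}
          = {in(p3,t3), pkg_at(p2,portB), truck_at(t3,hub)}

== RESULT ==
["in(p3,t3)", "pkg_at(p2,portB)", "truck_at(t3,hub)"]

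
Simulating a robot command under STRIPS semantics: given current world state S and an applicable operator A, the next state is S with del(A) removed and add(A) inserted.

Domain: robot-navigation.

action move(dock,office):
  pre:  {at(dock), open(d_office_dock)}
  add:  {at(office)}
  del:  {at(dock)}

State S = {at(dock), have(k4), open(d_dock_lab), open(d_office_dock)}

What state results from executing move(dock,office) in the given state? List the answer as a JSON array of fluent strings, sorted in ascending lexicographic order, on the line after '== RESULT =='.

Compute (S \ del) ∪ add:
  pre ⊆ S: {at(dock), open(d_office_dock)} ⊆ S  — applicable
  S \ del = {have(k4), open(d_dock_lab), open(d_office_dock)}
  ∪ add   = {at(office), have(k4), open(d_dock_lab), open(d_office_dock)}

== RESULT ==
["at(office)", "have(k4)", "open(d_dock_lab)", "open(d_office_dock)"]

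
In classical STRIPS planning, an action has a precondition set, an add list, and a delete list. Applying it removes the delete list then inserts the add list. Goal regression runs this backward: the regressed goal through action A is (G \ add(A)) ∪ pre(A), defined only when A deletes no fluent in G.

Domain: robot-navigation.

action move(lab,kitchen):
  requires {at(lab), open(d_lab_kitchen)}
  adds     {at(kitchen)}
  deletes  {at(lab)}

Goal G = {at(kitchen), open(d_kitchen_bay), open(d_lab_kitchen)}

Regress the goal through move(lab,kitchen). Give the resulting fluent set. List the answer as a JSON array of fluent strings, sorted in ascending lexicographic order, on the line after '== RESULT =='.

Regress:
  G ∩ del = {}  (empty — regression defined)
  G \ add = {at(kitchen), open(d_kitchen_bay), open(d_lab_kitchen)} \ {at(kitchen)} = {open(d_kitchen_bay), open(d_lab_kitchen)}
  ∪ pre   = {open(d_kitchen_bay), open(d_lab_kitchen)} ∪ {at(lab), open(d_lab_kitchen)}
          = {at(lab), open(d_kitchen_bay), open(d_lab_kitchen)}

== RESULT ==
["at(lab)", "open(d_kitchen_bay)", "open(d_lab_kitchen)"]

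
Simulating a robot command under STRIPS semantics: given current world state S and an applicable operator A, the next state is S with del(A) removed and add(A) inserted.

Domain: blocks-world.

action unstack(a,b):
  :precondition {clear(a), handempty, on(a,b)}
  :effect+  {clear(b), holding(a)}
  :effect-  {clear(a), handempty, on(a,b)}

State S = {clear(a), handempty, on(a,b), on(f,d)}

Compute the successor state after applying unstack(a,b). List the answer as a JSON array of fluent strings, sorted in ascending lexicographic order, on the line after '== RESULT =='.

Compute (S \ del) ∪ add:
  pre ⊆ S: {clear(a), handempty, on(a,b)} ⊆ S  — applicable
  S \ del = {on(f,d)}
  ∪ add   = {clear(b), holding(a), on(f,d)}

== RESULT ==
["clear(b)", "holding(a)", "on(f,d)"]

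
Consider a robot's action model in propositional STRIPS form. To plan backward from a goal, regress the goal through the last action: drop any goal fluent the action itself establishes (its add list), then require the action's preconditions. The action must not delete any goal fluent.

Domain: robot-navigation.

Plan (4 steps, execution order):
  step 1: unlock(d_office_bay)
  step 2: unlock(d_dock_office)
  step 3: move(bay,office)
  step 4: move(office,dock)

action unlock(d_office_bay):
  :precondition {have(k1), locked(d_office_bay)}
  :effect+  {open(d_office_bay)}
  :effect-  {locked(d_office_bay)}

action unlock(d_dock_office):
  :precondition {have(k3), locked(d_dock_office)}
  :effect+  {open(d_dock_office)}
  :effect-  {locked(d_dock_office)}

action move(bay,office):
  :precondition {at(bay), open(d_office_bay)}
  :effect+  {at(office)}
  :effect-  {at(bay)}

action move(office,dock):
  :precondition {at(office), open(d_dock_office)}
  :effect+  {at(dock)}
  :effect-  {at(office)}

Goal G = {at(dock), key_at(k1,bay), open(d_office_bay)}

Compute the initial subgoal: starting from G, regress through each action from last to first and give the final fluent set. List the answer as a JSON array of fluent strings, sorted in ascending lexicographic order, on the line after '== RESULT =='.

Work backward from the goal:
  through step 4 (move(office,dock)): drop {at(dock)}, keep {key_at(k1,bay), open(d_office_bay)}, require {at(office), open(d_dock_office)}
    → {at(office), key_at(k1,bay), open(d_dock_office), open(d_office_bay)}
  through step 3 (move(bay,office)): drop {at(office)}, keep {key_at(k1,bay), open(d_dock_office), open(d_office_bay)}, require {at(bay), open(d_office_bay)}
    → {at(bay), key_at(k1,bay), open(d_dock_office), open(d_office_bay)}
  through step 2 (unlock(d_dock_office)): drop {open(d_dock_office)}, keep {at(bay), key_at(k1,bay), open(d_office_bay)}, require {have(k3), locked(d_dock_office)}
    → {at(bay), have(k3), key_at(k1,bay), locked(d_dock_office), open(d_office_bay)}
  through step 1 (unlock(d_office_bay)): drop {open(d_office_bay)}, keep {at(bay), have(k3), key_at(k1,bay), locked(d_dock_office)}, require {have(k1), locked(d_office_bay)}
    → {at(bay), have(k1), have(k3), key_at(k1,bay), locked(d_dock_office), locked(d_office_bay)}

== RESULT ==
["at(bay)", "have(k1)", "have(k3)", "key_at(k1,bay)", "locked(d_dock_office)", "locked(d_office_bay)"]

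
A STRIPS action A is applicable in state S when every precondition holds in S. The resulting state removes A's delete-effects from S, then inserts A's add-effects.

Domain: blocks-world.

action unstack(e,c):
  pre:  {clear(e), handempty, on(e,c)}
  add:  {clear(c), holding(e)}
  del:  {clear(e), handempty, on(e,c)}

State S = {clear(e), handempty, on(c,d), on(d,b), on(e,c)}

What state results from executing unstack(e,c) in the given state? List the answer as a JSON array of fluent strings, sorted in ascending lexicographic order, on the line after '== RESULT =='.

Compute (S \ del) ∪ add:
  pre ⊆ S: {clear(e), handempty, on(e,c)} ⊆ S  — applicable
  S \ del = {on(c,d), on(d,b)}
  ∪ add   = {clear(c), holding(e), on(c,d), on(d,b)}

== RESULT ==
["clear(c)", "holding(e)", "on(c,d)", "on(d,b)"]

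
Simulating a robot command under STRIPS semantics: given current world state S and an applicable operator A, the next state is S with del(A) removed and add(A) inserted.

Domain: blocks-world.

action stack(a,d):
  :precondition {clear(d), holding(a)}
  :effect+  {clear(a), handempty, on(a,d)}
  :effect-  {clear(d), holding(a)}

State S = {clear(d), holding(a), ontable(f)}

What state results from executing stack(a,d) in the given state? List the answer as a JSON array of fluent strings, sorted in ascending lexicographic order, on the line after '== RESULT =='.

Compute (S \ del) ∪ add:
  pre ⊆ S: {clear(d), holding(a)} ⊆ S  — applicable
  S \ del = {ontable(f)}
  ∪ add   = {clear(a), handempty, on(a,d), ontable(f)}

== RESULT ==
["clear(a)", "handempty", "on(a,d)", "ontable(f)"]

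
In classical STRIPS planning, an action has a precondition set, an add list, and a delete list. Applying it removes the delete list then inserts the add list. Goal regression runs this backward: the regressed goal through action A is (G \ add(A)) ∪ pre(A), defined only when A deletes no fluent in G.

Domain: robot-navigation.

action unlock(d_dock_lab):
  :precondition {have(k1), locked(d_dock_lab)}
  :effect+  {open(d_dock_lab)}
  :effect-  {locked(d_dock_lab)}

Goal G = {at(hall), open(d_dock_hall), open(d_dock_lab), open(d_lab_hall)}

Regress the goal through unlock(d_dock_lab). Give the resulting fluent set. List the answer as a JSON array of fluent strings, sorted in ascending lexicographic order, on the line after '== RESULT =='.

Regress:
  G ∩ del = {}  (empty — regression defined)
  G \ add = {at(hall), open(d_dock_hall), open(d_dock_lab), open(d_lab_hall)} \ {open(d_dock_lab)} = {at(hall), open(d_dock_hall), open(d_lab_hall)}
  ∪ pre   = {at(hall), open(d_dock_hall), open(d_lab_hall)} ∪ {have(k1), locked(d_dock_lab)}
          = {at(hall), have(k1), locked(d_dock_lab), open(d_dock_hall), open(d_lab_hall)}

== RESULT ==
["at(hall)", "have(k1)", "locked(d_dock_lab)", "open(d_dock_hall)", "open(d_lab_hall)"]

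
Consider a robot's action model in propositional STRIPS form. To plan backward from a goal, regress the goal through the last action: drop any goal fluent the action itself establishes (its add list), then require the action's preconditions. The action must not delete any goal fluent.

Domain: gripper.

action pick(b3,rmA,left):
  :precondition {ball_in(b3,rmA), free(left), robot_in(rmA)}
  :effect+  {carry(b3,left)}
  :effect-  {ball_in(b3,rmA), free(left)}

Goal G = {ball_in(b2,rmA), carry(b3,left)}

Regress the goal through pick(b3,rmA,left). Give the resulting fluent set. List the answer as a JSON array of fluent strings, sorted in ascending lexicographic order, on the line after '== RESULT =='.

Compute (G \ add) ∪ pre:
  G ∩ del = {}  (empty — regression defined)
  G \ add = {ball_in(b2,rmA), carry(b3,left)} \ {carry(b3,left)} = {ball_in(b2,rmA)}
  ∪ pre   = {ball_in(b2,rmA)} ∪ {ball_in(b3,rmA), free(left), robot_in(rmA)}
          = {ball_in(b2,rmA), ball_in(b3,rmA), free(left), robot_in(rmA)}

== RESULT ==
["ball_in(b2,rmA)", "ball_in(b3,rmA)", "free(left)", "robot_in(rmA)"]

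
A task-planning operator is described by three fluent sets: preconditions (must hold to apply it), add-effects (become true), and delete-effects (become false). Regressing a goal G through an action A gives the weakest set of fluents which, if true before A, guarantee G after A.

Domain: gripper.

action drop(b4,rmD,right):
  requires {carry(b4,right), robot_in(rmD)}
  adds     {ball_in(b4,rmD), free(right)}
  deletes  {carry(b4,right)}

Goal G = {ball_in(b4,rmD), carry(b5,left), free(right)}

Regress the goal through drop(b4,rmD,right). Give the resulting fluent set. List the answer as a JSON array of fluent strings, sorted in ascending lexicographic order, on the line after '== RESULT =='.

Regress:
  G ∩ del = {}  (empty — regression defined)
  G \ add = {ball_in(b4,rmD), carry(b5,left), free(right)} \ {ball_in(b4,rmD), free(right)} = {carry(b5,left)}
  ∪ pre   = {carry(b5,left)} ∪ {carry(b4,right), robot_in(rmD)}
          = {carry(b4,right), carry(b5,left), robot_in(rmD)}

== RESULT ==
["carry(b4,right)", "carry(b5,left)", "robot_in(rmD)"]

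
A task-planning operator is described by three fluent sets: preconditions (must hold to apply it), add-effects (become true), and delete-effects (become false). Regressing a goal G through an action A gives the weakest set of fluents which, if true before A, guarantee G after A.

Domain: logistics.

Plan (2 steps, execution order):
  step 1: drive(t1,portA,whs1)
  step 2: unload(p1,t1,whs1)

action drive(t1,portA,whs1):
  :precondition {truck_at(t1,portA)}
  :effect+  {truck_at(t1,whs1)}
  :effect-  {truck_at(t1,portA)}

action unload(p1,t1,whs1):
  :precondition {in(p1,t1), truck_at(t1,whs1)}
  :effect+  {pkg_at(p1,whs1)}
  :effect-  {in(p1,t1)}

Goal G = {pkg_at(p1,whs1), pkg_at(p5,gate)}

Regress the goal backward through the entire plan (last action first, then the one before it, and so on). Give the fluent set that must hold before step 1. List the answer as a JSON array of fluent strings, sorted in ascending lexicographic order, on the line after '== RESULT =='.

Work backward from the goal:
  through step 2 (unload(p1,t1,whs1)): drop {pkg_at(p1,whs1)}, keep {pkg_at(p5,gate)}, require {in(p1,t1), truck_at(t1,whs1)}
    → {in(p1,t1), pkg_at(p5,gate), truck_at(t1,whs1)}
  through step 1 (drive(t1,portA,whs1)): drop {truck_at(t1,whs1)}, keep {in(p1,t1), pkg_at(p5,gate)}, require {truck_at(t1,portA)}
    → {in(p1,t1), pkg_at(p5,gate), truck_at(t1,portA)}

== RESULT ==
["in(p1,t1)", "pkg_at(p5,gate)", "truck_at(t1,portA)"]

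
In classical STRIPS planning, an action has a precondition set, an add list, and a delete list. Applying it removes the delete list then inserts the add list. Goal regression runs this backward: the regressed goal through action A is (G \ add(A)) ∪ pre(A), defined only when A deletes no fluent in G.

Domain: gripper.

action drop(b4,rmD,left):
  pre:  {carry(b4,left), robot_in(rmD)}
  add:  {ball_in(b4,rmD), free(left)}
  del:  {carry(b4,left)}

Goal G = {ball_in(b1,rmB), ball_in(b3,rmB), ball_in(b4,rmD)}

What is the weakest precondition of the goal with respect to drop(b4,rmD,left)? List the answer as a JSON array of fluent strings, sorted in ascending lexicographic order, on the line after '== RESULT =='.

Regress:
  G ∩ del = {}  (empty — regression defined)
  G \ add = {ball_in(b1,rmB), ball_in(b3,rmB), ball_in(b4,rmD)} \ {ball_in(b4,rmD), free(left)} = {ball_in(b1,rmB), ball_in(b3,rmB)}
  ∪ pre   = {ball_in(b1,rmB), ball_in(b3,rmB)} ∪ {carry(b4,left), robot_in(rmD)}
          = {ball_in(b1,rmB), ball_in(b3,rmB), carry(b4,left), robot_in(rmD)}

== RESULT ==
["ball_in(b1,rmB)", "ball_in(b3,rmB)", "carry(b4,left)", "robot_in(rmD)"]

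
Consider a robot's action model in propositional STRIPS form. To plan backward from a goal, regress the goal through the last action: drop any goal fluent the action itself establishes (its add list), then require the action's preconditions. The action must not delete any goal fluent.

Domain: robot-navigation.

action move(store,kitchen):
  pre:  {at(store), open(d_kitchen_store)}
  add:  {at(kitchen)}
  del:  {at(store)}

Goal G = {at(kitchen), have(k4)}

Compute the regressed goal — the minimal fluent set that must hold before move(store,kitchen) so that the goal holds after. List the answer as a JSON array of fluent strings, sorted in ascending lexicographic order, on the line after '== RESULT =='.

Regress:
  G ∩ del = {}  (empty — regression defined)
  G \ add = {at(kitchen), have(k4)} \ {at(kitchen)} = {have(k4)}
  ∪ pre   = {have(k4)} ∪ {at(store), open(d_kitchen_store)}
          = {at(store), have(k4), open(d_kitchen_store)}

== RESULT ==
["at(store)", "have(k4)", "open(d_kitchen_store)"]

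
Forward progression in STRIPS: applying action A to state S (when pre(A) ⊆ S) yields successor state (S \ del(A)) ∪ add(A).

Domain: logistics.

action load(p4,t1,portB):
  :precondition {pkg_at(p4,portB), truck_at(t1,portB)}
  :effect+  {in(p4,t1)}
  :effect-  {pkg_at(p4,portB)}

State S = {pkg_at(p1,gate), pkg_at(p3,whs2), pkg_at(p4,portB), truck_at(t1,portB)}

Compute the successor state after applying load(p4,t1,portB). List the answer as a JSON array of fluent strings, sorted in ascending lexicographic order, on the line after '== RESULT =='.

Compute (S \ del) ∪ add:
  pre ⊆ S: {pkg_at(p4,portB), truck_at(t1,portB)} ⊆ S  — applicable
  S \ del = {pkg_at(p1,gate), pkg_at(p3,whs2), truck_at(t1,portB)}
  ∪ add   = {in(p4,t1), pkg_at(p1,gate), pkg_at(p3,whs2), truck_at(t1,portB)}

== RESULT ==
["in(p4,t1)", "pkg_at(p1,gate)", "pkg_at(p3,whs2)", "truck_at(t1,portB)"]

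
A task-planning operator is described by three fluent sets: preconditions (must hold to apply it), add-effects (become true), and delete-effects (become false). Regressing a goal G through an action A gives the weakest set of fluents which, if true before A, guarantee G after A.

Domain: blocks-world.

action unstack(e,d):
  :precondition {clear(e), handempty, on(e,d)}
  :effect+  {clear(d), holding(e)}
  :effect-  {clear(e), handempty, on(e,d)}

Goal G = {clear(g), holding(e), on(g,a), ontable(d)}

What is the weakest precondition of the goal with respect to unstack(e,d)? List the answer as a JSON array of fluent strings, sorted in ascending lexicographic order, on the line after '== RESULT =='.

Compute (G \ add) ∪ pre:
  G ∩ del = {}  (empty — regression defined)
  G \ add = {clear(g), holding(e), on(g,a), ontable(d)} \ {clear(d), holding(e)} = {clear(g), on(g,a), ontable(d)}
  ∪ pre   = {clear(g), on(g,a), ontable(d)} ∪ {clear(e), handempty, on(e,d)}
          = {clear(e), clear(g), handempty, on(e,d), on(g,a), ontable(d)}

== RESULT ==
["clear(e)", "clear(g)", "handempty", "on(e,d)", "on(g,a)", "ontable(d)"]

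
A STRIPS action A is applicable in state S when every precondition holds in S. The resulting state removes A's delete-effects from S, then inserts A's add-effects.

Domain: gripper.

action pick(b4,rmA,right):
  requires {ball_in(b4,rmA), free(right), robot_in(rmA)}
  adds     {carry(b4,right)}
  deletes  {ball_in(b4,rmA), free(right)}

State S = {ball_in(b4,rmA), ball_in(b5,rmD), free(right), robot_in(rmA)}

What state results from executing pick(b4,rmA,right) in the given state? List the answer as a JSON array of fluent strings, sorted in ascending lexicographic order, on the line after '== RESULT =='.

Progress:
  pre ⊆ S: {ball_in(b4,rmA), free(right), robot_in(rmA)} ⊆ S  — applicable
  S \ del = {ball_in(b5,rmD), robot_in(rmA)}
  ∪ add   = {ball_in(b5,rmD), carry(b4,right), robot_in(rmA)}

== RESULT ==
["ball_in(b5,rmD)", "carry(b4,right)", "robot_in(rmA)"]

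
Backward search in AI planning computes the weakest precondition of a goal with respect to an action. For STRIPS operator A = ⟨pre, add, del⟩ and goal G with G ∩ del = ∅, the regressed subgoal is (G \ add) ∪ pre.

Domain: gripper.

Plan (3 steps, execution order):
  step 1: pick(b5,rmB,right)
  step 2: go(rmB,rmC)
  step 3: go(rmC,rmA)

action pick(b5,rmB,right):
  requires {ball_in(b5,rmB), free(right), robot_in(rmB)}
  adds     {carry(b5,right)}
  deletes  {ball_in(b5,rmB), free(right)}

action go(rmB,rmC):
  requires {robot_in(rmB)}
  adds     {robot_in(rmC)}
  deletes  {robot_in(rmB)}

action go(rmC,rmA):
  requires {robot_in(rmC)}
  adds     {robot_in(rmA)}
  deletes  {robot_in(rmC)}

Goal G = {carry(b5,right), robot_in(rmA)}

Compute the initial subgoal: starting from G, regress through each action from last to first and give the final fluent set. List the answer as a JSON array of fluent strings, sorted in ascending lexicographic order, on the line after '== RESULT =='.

Regress step by step:
  through step 3 (go(rmC,rmA)): drop {robot_in(rmA)}, keep {carry(b5,right)}, require {robot_in(rmC)}
    → {carry(b5,right), robot_in(rmC)}
  through step 2 (go(rmB,rmC)): drop {robot_in(rmC)}, keep {carry(b5,right)}, require {robot_in(rmB)}
    → {carry(b5,right), robot_in(rmB)}
  through step 1 (pick(b5,rmB,right)): drop {carry(b5,right)}, keep {robot_in(rmB)}, require {ball_in(b5,rmB), free(right), robot_in(rmB)}
    → {ball_in(b5,rmB), free(right), robot_in(rmB)}

== RESULT ==
["ball_in(b5,rmB)", "free(right)", "robot_in(rmB)"]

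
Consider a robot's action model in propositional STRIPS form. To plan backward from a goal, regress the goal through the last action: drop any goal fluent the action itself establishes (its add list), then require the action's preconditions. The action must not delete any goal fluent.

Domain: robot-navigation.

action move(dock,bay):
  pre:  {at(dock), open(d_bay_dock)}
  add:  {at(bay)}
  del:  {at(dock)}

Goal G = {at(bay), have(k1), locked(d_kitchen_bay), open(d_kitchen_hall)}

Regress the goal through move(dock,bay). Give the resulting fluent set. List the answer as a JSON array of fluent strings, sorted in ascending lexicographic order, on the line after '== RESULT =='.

Regress:
  G ∩ del = {}  (empty — regression defined)
  G \ add = {at(bay), have(k1), locked(d_kitchen_bay), open(d_kitchen_hall)} \ {at(bay)} = {have(k1), locked(d_kitchen_bay), open(d_kitchen_hall)}
  ∪ pre   = {have(k1), locked(d_kitchen_bay), open(d_kitchen_hall)} ∪ {at(dock), open(d_bay_dock)}
          = {at(dock), have(k1), locked(d_kitchen_bay), open(d_bay_dock), open(d_kitchen_hall)}

== RESULT ==
["at(dock)", "have(k1)", "locked(d_kitchen_bay)", "open(d_bay_dock)", "open(d_kitchen_hall)"]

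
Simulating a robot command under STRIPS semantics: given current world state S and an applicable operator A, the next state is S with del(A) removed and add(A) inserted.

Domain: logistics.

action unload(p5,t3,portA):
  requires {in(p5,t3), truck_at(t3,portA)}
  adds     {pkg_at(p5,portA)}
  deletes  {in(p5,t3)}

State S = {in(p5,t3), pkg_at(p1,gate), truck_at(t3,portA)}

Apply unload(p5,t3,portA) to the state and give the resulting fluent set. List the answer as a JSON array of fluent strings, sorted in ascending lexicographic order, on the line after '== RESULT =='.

Compute (S \ del) ∪ add:
  pre ⊆ S: {in(p5,t3), truck_at(t3,portA)} ⊆ S  — applicable
  S \ del = {pkg_at(p1,gate), truck_at(t3,portA)}
  ∪ add   = {pkg_at(p1,gate), pkg_at(p5,portA), truck_at(t3,portA)}

== RESULT ==
["pkg_at(p1,gate)", "pkg_at(p5,portA)", "truck_at(t3,portA)"]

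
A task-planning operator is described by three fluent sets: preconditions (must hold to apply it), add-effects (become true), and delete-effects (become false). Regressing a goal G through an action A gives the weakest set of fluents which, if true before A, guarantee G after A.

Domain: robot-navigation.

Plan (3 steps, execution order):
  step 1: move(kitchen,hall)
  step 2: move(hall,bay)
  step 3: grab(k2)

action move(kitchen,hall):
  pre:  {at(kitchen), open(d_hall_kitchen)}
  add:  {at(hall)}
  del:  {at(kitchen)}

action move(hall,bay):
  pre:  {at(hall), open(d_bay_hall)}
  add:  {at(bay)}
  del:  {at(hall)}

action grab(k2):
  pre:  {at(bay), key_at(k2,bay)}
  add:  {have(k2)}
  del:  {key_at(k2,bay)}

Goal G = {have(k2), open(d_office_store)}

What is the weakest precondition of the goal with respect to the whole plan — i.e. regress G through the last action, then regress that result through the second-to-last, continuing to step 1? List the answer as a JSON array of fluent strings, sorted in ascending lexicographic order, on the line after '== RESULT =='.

Regress step by step:
  through step 3 (grab(k2)): drop {have(k2)}, keep {open(d_office_store)}, require {at(bay), key_at(k2,bay)}
    → {at(bay), key_at(k2,bay), open(d_office_store)}
  through step 2 (move(hall,bay)): drop {at(bay)}, keep {key_at(k2,bay), open(d_office_store)}, require {at(hall), open(d_bay_hall)}
    → {at(hall), key_at(k2,bay), open(d_bay_hall), open(d_office_store)}
  through step 1 (move(kitchen,hall)): drop {at(hall)}, keep {key_at(k2,bay), open(d_bay_hall), open(d_office_store)}, require {at(kitchen), open(d_hall_kitchen)}
    → {at(kitchen), key_at(k2,bay), open(d_bay_hall), open(d_hall_kitchen), open(d_office_store)}

== RESULT ==
["at(kitchen)", "key_at(k2,bay)", "open(d_bay_hall)", "open(d_hall_kitchen)", "open(d_office_store)"]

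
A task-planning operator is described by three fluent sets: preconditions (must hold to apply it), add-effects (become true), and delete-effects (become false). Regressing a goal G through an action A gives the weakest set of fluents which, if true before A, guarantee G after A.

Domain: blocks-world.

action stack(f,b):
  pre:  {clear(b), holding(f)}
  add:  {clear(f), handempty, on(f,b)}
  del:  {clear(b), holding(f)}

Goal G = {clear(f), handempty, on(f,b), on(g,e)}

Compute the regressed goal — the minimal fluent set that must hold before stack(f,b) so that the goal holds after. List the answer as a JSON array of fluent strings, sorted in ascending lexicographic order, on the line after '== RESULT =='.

Compute (G \ add) ∪ pre:
  G ∩ del = {}  (empty — regression defined)
  G \ add = {clear(f), handempty, on(f,b), on(g,e)} \ {clear(f), handempty, on(f,b)} = {on(g,e)}
  ∪ pre   = {on(g,e)} ∪ {clear(b), holding(f)}
          = {clear(b), holding(f), on(g,e)}

== RESULT ==
["clear(b)", "holding(f)", "on(g,e)"]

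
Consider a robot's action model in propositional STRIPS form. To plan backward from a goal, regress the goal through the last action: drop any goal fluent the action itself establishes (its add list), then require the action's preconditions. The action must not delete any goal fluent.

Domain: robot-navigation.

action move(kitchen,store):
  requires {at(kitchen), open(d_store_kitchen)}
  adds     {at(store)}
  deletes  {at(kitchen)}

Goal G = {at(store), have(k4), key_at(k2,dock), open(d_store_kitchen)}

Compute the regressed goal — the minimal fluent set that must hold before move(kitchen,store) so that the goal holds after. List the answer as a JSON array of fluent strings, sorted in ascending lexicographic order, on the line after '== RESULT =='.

Regress:
  G ∩ del = {}  (empty — regression defined)
  G \ add = {at(store), have(k4), key_at(k2,dock), open(d_store_kitchen)} \ {at(store)} = {have(k4), key_at(k2,dock), open(d_store_kitchen)}
  ∪ pre   = {have(k4), key_at(k2,dock), open(d_store_kitchen)} ∪ {at(kitchen), open(d_store_kitchen)}
          = {at(kitchen), have(k4), key_at(k2,dock), open(d_store_kitchen)}

== RESULT ==
["at(kitchen)", "have(k4)", "key_at(k2,dock)", "open(d_store_kitchen)"]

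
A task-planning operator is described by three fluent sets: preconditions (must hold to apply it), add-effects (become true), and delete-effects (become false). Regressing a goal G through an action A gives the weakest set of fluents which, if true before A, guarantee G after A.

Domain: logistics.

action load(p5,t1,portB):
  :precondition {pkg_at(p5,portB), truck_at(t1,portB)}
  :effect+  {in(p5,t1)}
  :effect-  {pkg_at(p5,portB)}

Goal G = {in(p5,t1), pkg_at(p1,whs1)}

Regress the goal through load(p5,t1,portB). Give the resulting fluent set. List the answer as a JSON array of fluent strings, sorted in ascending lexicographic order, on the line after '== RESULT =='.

Regress:
  G ∩ del = {}  (empty — regression defined)
  G \ add = {in(p5,t1), pkg_at(p1,whs1)} \ {in(p5,t1)} = {pkg_at(p1,whs1)}
  ∪ pre   = {pkg_at(p1,whs1)} ∪ {pkg_at(p5,portB), truck_at(t1,portB)}
          = {pkg_at(p1,whs1), pkg_at(p5,portB), truck_at(t1,portB)}

== RESULT ==
["pkg_at(p1,whs1)", "pkg_at(p5,portB)", "truck_at(t1,portB)"]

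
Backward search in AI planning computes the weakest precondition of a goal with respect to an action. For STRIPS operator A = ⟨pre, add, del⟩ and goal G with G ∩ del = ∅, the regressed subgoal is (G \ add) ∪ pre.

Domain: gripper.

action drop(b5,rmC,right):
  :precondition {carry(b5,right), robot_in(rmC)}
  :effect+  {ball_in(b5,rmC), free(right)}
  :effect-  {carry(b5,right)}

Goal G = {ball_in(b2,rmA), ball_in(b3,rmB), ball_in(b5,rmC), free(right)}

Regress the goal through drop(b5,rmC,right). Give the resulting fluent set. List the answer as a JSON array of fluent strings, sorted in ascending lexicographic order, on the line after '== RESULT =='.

Compute (G \ add) ∪ pre:
  G ∩ del = {}  (empty — regression defined)
  G \ add = {ball_in(b2,rmA), ball_in(b3,rmB), ball_in(b5,rmC), free(right)} \ {ball_in(b5,rmC), free(right)} = {ball_in(b2,rmA), ball_in(b3,rmB)}
  ∪ pre   = {ball_in(b2,rmA), ball_in(b3,rmB)} ∪ {carry(b5,right), robot_in(rmC)}
          = {ball_in(b2,rmA), ball_in(b3,rmB), carry(b5,right), robot_in(rmC)}

== RESULT ==
["ball_in(b2,rmA)", "ball_in(b3,rmB)", "carry(b5,right)", "robot_in(rmC)"]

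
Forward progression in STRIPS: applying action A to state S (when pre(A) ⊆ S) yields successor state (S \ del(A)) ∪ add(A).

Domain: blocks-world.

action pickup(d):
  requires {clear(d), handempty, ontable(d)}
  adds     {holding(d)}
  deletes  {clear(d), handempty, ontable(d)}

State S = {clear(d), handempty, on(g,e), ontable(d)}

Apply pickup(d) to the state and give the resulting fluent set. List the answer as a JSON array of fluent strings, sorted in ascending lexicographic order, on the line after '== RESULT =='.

Compute (S \ del) ∪ add:
  pre ⊆ S: {clear(d), handempty, ontable(d)} ⊆ S  — applicable
  S \ del = {on(g,e)}
  ∪ add   = {holding(d), on(g,e)}

== RESULT ==
["holding(d)", "on(g,e)"]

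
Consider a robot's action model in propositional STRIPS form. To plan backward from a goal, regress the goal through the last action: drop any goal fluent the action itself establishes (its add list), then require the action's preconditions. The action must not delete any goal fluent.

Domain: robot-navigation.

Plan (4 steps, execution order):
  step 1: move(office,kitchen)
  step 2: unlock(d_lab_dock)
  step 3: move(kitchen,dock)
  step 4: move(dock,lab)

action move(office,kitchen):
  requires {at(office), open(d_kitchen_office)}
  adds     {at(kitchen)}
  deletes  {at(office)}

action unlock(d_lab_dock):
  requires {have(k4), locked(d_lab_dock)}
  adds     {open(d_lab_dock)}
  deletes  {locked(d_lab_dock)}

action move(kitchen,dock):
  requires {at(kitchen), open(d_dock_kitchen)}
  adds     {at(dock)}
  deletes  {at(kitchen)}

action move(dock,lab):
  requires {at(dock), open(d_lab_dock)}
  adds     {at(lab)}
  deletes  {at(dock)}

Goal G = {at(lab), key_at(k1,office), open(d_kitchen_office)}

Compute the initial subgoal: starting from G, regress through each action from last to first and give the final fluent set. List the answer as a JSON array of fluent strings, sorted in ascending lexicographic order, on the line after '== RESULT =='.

Regress step by step:
  through step 4 (move(dock,lab)): drop {at(lab)}, keep {key_at(k1,office), open(d_kitchen_office)}, require {at(dock), open(d_lab_dock)}
    → {at(dock), key_at(k1,office), open(d_kitchen_office), open(d_lab_dock)}
  through step 3 (move(kitchen,dock)): drop {at(dock)}, keep {key_at(k1,office), open(d_kitchen_office), open(d_lab_dock)}, require {at(kitchen), open(d_dock_kitchen)}
    → {at(kitchen), key_at(k1,office), open(d_dock_kitchen), open(d_kitchen_office), open(d_lab_dock)}
  through step 2 (unlock(d_lab_dock)): drop {open(d_lab_dock)}, keep {at(kitchen), key_at(k1,office), open(d_dock_kitchen), open(d_kitchen_office)}, require {have(k4), locked(d_lab_dock)}
    → {at(kitchen), have(k4), key_at(k1,office), locked(d_lab_dock), open(d_dock_kitchen), open(d_kitchen_office)}
  through step 1 (move(office,kitchen)): drop {at(kitchen)}, keep {have(k4), key_at(k1,office), locked(d_lab_dock), open(d_dock_kitchen), open(d_kitchen_office)}, require {at(office), open(d_kitchen_office)}
    → {at(office), have(k4), key_at(k1,office), locked(d_lab_dock), open(d_dock_kitchen), open(d_kitchen_office)}

== RESULT ==
["at(office)", "have(k4)", "key_at(k1,office)", "locked(d_lab_dock)", "open(d_dock_kitchen)", "open(d_kitchen_office)"]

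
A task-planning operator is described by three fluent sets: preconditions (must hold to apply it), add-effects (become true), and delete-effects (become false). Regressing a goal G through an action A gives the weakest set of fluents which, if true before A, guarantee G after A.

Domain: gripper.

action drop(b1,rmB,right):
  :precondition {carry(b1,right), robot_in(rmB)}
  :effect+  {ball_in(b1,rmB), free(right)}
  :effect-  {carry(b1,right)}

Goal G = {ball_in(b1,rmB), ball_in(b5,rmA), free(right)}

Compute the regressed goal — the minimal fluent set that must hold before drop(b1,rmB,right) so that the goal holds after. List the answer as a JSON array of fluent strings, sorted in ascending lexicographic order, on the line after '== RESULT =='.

Compute (G \ add) ∪ pre:
  G ∩ del = {}  (empty — regression defined)
  G \ add = {ball_in(b1,rmB), ball_in(b5,rmA), free(right)} \ {ball_in(b1,rmB), free(right)} = {ball_in(b5,rmA)}
  ∪ pre   = {ball_in(b5,rmA)} ∪ {carry(b1,right), robot_in(rmB)}
          = {ball_in(b5,rmA), carry(b1,right), robot_in(rmB)}

== RESULT ==
["ball_in(b5,rmA)", "carry(b1,right)", "robot_in(rmB)"]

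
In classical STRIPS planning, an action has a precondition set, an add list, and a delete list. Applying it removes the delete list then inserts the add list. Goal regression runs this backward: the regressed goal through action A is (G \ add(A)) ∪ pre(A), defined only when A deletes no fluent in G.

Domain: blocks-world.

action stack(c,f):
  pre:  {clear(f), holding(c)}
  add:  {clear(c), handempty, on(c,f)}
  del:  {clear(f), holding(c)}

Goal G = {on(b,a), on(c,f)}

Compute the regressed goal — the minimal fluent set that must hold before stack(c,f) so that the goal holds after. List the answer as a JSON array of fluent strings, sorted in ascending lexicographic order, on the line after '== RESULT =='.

Compute (G \ add) ∪ pre:
  G ∩ del = {}  (empty — regression defined)
  G \ add = {on(b,a), on(c,f)} \ {clear(c), handempty, on(c,f)} = {on(b,a)}
  ∪ pre   = {on(b,a)} ∪ {clear(f), holding(c)}
          = {clear(f), holding(c), on(b,a)}

== RESULT ==
["clear(f)", "holding(c)", "on(b,a)"]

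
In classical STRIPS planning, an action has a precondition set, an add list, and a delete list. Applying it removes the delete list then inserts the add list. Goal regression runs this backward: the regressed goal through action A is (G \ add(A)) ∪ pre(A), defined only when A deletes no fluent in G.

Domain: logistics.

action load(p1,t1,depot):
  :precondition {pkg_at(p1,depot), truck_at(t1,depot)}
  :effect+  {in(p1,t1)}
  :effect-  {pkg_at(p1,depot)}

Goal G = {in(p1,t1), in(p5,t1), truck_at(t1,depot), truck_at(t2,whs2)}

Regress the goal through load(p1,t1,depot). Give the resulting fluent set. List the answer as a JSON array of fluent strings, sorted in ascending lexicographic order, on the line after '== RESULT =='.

Regress:
  G ∩ del = {}  (empty — regression defined)
  G \ add = {in(p1,t1), in(p5,t1), truck_at(t1,depot), truck_at(t2,whs2)} \ {in(p1,t1)} = {in(p5,t1), truck_at(t1,depot), truck_at(t2,whs2)}
  ∪ pre   = {in(p5,t1), truck_at(t1,depot), truck_at(t2,whs2)} ∪ {pkg_at(p1,depot), truck_at(t1,depot)}
          = {in(p5,t1), pkg_at(p1,depot), truck_at(t1,depot), truck_at(t2,whs2)}

== RESULT ==
["in(p5,t1)", "pkg_at(p1,depot)", "truck_at(t1,depot)", "truck_at(t2,whs2)"]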